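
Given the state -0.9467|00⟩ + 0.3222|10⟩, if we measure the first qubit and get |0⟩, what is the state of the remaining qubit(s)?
-|0⟩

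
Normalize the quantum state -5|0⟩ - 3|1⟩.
-0.8575|0⟩ - 0.5145|1⟩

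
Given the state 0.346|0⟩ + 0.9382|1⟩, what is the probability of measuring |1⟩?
0.8802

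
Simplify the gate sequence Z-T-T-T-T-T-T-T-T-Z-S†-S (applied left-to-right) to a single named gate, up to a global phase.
I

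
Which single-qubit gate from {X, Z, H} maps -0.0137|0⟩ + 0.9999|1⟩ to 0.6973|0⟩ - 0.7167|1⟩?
H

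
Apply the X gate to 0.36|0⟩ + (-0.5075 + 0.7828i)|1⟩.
(-0.5075 + 0.7828i)|0⟩ + 0.36|1⟩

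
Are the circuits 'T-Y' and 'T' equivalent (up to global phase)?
No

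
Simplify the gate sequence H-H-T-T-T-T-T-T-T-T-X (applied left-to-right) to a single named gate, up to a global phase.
X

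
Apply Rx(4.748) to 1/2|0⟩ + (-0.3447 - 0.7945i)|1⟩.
(-0.9115 + 0.2394i)|0⟩ + (0.248 + 0.2245i)|1⟩

Rx(4.748) = [[cos(θ/2), −i·sin(θ/2)], [−i·sin(θ/2), cos(θ/2)]]; θ = 4.748, cos(θ/2) ≈ -0.719584, sin(θ/2) ≈ 0.694405.
With a = amp(|0⟩) = 1/2 and b = amp(|1⟩) = (-0.3447 - 0.7945i):
new amp(|0⟩) = (-0.719584)·a + (-0.694405i)·b = (-0.9115 + 0.2394i)
new amp(|1⟩) = (-0.694405i)·a + (-0.719584)·b = (0.248 + 0.2245i)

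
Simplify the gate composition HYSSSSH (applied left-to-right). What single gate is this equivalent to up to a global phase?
Y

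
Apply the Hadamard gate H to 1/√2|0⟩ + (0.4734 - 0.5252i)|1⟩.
(0.8347 - 0.3714i)|0⟩ + (0.1653 + 0.3714i)|1⟩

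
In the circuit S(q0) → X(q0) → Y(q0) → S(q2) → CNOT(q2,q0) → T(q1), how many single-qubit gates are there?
5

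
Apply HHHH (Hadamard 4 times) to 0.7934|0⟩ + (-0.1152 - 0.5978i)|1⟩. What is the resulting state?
0.7934|0⟩ + (-0.1152 - 0.5978i)|1⟩

H² = I, so an even number of Hadamards cancels: H^4 = I and the state is unchanged.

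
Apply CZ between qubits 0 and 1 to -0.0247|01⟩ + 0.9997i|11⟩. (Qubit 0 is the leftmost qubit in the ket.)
-0.0247|01⟩ - 0.9997i|11⟩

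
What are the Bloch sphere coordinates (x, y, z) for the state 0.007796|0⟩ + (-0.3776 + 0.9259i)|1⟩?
(-0.005888, 0.01444, -0.9998)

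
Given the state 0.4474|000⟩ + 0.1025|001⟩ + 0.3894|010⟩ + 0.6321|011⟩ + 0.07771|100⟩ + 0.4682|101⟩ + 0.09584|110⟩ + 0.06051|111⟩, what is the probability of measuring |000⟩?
0.2002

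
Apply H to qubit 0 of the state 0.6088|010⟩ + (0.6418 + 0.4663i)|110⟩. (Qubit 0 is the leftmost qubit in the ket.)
(0.8843 + 0.3297i)|010⟩ + (-0.02333 - 0.3297i)|110⟩

H on qubit 0 mixes each pair of kets that differ only in qubit 0: amplitudes (a, b) of (|…0…⟩, |…1…⟩) become ((a + b)/√2, (a − b)/√2). Kets absent from the input have amplitude 0.
(|010⟩, |110⟩): (a, b) = (0.6088, (0.6418 + 0.4663i)) → ((0.8843 + 0.3297i), (-0.02333 - 0.3297i))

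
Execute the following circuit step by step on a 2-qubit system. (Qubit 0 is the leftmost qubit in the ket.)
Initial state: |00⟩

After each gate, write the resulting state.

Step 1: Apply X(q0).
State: |10⟩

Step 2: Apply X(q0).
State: |00⟩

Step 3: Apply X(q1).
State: |01⟩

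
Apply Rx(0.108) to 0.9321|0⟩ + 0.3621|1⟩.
(0.9307 - 0.01954i)|0⟩ + (0.3616 - 0.05031i)|1⟩

Rx(0.108) = [[cos(θ/2), −i·sin(θ/2)], [−i·sin(θ/2), cos(θ/2)]]; θ = 0.108, cos(θ/2) ≈ 0.998542, sin(θ/2) ≈ 0.0539738.
With a = amp(|0⟩) = 0.9321 and b = amp(|1⟩) = 0.3621:
new amp(|0⟩) = (0.998542)·a + (-0.0539738i)·b = (0.9307 - 0.01954i)
new amp(|1⟩) = (-0.0539738i)·a + (0.998542)·b = (0.3616 - 0.05031i)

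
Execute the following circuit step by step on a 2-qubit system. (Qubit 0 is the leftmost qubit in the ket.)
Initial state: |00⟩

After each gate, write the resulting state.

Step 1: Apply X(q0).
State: |10⟩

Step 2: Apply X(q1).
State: |11⟩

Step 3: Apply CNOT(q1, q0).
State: |01⟩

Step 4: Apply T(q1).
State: (1/√2 + (1/√2)i)|01⟩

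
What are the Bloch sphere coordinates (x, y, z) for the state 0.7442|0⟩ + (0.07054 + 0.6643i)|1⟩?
(0.105, 0.9887, 0.1076)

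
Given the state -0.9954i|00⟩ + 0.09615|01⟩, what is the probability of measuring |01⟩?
0.009245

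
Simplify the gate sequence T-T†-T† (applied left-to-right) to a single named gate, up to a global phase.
T†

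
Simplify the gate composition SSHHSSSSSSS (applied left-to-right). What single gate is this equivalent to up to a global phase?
S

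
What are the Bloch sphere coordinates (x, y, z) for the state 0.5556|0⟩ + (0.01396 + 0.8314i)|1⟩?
(0.01551, 0.9239, -0.3827)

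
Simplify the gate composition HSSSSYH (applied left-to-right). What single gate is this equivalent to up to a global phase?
Y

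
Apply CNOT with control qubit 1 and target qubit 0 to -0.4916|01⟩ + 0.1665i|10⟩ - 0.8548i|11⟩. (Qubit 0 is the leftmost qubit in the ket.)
-0.8548i|01⟩ + 0.1665i|10⟩ - 0.4916|11⟩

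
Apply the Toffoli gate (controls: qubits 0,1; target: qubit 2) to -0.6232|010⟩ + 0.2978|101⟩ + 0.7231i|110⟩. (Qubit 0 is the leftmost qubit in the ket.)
-0.6232|010⟩ + 0.2978|101⟩ + 0.7231i|111⟩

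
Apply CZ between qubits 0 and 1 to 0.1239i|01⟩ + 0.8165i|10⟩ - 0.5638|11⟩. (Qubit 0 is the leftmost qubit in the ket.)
0.1239i|01⟩ + 0.8165i|10⟩ + 0.5638|11⟩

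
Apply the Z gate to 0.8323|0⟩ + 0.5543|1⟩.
0.8323|0⟩ - 0.5543|1⟩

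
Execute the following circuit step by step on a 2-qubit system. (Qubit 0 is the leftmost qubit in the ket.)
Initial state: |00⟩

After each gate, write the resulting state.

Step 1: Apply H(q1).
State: 1/√2|00⟩ + 1/√2|01⟩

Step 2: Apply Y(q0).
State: (1/√2)i|10⟩ + (1/√2)i|11⟩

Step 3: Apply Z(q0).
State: -(1/√2)i|10⟩ - (1/√2)i|11⟩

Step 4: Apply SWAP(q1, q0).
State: -(1/√2)i|01⟩ - (1/√2)i|11⟩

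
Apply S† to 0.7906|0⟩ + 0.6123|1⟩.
0.7906|0⟩ - 0.6123i|1⟩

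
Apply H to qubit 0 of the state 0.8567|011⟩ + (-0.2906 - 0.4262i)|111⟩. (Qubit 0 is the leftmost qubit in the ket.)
(0.4003 - 0.3014i)|011⟩ + (0.8113 + 0.3014i)|111⟩

H on qubit 0 mixes each pair of kets that differ only in qubit 0: amplitudes (a, b) of (|…0…⟩, |…1…⟩) become ((a + b)/√2, (a − b)/√2). Kets absent from the input have amplitude 0.
(|011⟩, |111⟩): (a, b) = (0.8567, (-0.2906 - 0.4262i)) → ((0.4003 - 0.3014i), (0.8113 + 0.3014i))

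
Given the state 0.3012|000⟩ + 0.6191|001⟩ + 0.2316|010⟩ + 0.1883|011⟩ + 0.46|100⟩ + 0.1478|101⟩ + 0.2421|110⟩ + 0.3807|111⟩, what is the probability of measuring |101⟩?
0.02184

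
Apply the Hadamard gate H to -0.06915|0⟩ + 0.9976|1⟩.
0.6565|0⟩ - 0.7543|1⟩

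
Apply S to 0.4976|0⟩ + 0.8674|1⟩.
0.4976|0⟩ + 0.8674i|1⟩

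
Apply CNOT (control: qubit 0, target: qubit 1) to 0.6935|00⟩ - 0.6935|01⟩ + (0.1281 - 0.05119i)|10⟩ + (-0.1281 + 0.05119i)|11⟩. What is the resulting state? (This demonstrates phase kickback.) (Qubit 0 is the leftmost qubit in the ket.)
0.6935|00⟩ - 0.6935|01⟩ + (-0.1281 + 0.05119i)|10⟩ + (0.1281 - 0.05119i)|11⟩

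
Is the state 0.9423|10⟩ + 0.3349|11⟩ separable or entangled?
Separable

Writing the state as a|00⟩ + b|01⟩ + c|10⟩ + d|11⟩, it is a product state iff ad − bc = 0.
Here (a, b, c, d) = (0, 0, 0.9423, 0.3349): ad − bc = (0)(0.3349) − (0)(0.9423) = 0, so the state is separable.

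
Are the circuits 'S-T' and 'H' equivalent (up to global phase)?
No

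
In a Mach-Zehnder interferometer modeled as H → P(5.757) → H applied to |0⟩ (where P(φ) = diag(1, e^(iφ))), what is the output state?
(0.9324 - 0.2511i)|0⟩ + (0.06764 + 0.2511i)|1⟩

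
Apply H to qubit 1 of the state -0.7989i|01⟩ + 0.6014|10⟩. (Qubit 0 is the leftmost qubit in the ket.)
-0.5649i|00⟩ + 0.5649i|01⟩ + 0.4253|10⟩ + 0.4253|11⟩

H on qubit 1 mixes each pair of kets that differ only in qubit 1: amplitudes (a, b) of (|…0…⟩, |…1…⟩) become ((a + b)/√2, (a − b)/√2). Kets absent from the input have amplitude 0.
(|00⟩, |01⟩): (a, b) = (0, -0.7989i) → (-0.5649i, 0.5649i)
(|10⟩, |11⟩): (a, b) = (0.6014, 0) → (0.4253, 0.4253)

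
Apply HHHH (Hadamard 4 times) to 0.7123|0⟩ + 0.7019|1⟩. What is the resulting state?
0.7123|0⟩ + 0.7019|1⟩

H² = I, so an even number of Hadamards cancels: H^4 = I and the state is unchanged.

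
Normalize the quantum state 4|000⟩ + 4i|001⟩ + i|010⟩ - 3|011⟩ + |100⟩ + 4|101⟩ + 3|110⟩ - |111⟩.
0.4815|000⟩ + 0.4815i|001⟩ + 0.1204i|010⟩ - 0.3612|011⟩ + 0.1204|100⟩ + 0.4815|101⟩ + 0.3612|110⟩ - 0.1204|111⟩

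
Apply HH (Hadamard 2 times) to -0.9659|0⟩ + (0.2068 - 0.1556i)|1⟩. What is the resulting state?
-0.9659|0⟩ + (0.2068 - 0.1556i)|1⟩

H² = I, so an even number of Hadamards cancels: H^2 = I and the state is unchanged.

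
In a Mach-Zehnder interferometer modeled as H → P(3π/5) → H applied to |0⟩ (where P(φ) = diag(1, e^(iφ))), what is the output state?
(0.3455 + 0.4755i)|0⟩ + (0.6545 - 0.4755i)|1⟩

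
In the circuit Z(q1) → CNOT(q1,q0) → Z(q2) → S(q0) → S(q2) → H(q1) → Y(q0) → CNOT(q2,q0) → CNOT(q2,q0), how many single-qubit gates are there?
6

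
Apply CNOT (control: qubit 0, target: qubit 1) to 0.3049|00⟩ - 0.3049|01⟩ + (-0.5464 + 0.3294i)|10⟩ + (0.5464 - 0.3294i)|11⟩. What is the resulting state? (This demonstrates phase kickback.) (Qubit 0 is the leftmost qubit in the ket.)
0.3049|00⟩ - 0.3049|01⟩ + (0.5464 - 0.3294i)|10⟩ + (-0.5464 + 0.3294i)|11⟩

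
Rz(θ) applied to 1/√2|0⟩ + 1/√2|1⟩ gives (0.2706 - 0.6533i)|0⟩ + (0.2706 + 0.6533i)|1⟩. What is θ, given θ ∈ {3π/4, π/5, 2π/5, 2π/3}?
3π/4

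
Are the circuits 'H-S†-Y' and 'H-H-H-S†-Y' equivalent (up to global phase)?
Yes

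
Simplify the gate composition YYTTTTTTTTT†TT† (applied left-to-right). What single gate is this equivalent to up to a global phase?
T†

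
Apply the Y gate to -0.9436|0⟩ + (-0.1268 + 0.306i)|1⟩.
(0.306 + 0.1268i)|0⟩ - 0.9436i|1⟩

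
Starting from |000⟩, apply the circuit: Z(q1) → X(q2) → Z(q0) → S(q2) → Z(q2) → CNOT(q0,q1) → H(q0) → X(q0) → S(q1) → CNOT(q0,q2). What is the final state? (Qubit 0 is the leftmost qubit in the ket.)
-(1/√2)i|001⟩ - (1/√2)i|100⟩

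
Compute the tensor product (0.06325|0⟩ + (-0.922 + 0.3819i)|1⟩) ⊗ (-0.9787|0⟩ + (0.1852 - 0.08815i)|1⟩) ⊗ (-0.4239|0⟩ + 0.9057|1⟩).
0.02624|000⟩ - 0.05607|001⟩ + (-0.004966 + 0.002363i)|010⟩ + (0.01061 - 0.00505i)|011⟩ + (-0.3825 + 0.1584i)|100⟩ + (0.8173 - 0.3385i)|101⟩ + (0.05811 - 0.06443i)|110⟩ + (-0.1242 + 0.1377i)|111⟩

amp(|b₁b₂…⟩) = product of the factor amplitudes for bits b₁, b₂, …; only kets whose every factor amplitude is nonzero survive.
|000⟩: (0.06325)(-0.9787)(-0.4239) = 0.02624
|001⟩: (0.06325)(-0.9787)(0.9057) = -0.05607
|010⟩: (0.06325)(0.1852 - 0.08815i)(-0.4239) = (-0.004966 + 0.002363i)
|011⟩: (0.06325)(0.1852 - 0.08815i)(0.9057) = (0.01061 - 0.00505i)
|100⟩: (-0.922 + 0.3819i)(-0.9787)(-0.4239) = (-0.3825 + 0.1584i)
|101⟩: (-0.922 + 0.3819i)(-0.9787)(0.9057) = (0.8173 - 0.3385i)
|110⟩: (-0.922 + 0.3819i)(0.1852 - 0.08815i)(-0.4239) = (0.05811 - 0.06443i)
|111⟩: (-0.922 + 0.3819i)(0.1852 - 0.08815i)(0.9057) = (-0.1242 + 0.1377i)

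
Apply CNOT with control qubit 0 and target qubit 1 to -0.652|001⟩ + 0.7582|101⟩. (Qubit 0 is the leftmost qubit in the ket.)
-0.652|001⟩ + 0.7582|111⟩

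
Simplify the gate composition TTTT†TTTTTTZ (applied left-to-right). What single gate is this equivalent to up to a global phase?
Z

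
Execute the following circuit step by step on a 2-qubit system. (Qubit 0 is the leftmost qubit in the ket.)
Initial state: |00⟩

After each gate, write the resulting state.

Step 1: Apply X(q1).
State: |01⟩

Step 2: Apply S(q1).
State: i|01⟩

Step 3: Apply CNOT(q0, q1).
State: i|01⟩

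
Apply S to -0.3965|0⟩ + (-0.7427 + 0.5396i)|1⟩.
-0.3965|0⟩ + (-0.5396 - 0.7427i)|1⟩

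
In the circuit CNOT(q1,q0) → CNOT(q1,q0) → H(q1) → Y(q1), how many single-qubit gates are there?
2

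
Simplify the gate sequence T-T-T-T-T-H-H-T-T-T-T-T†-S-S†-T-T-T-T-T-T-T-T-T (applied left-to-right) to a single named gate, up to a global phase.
T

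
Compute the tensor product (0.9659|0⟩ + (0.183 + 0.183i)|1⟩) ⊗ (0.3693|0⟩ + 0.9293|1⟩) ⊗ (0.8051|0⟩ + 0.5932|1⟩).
0.2872|000⟩ + 0.2116|001⟩ + 0.7227|010⟩ + 0.5325|011⟩ + (0.05441 + 0.05441i)|100⟩ + (0.04009 + 0.04009i)|101⟩ + (0.1369 + 0.1369i)|110⟩ + (0.1009 + 0.1009i)|111⟩

amp(|b₁b₂…⟩) = product of the factor amplitudes for bits b₁, b₂, …; only kets whose every factor amplitude is nonzero survive.
|000⟩: (0.9659)(0.3693)(0.8051) = 0.2872
|001⟩: (0.9659)(0.3693)(0.5932) = 0.2116
|010⟩: (0.9659)(0.9293)(0.8051) = 0.7227
|011⟩: (0.9659)(0.9293)(0.5932) = 0.5325
|100⟩: (0.183 + 0.183i)(0.3693)(0.8051) = (0.05441 + 0.05441i)
|101⟩: (0.183 + 0.183i)(0.3693)(0.5932) = (0.04009 + 0.04009i)
|110⟩: (0.183 + 0.183i)(0.9293)(0.8051) = (0.1369 + 0.1369i)
|111⟩: (0.183 + 0.183i)(0.9293)(0.5932) = (0.1009 + 0.1009i)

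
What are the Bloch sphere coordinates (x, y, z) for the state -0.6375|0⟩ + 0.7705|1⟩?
(-0.9824, 0, -0.1873)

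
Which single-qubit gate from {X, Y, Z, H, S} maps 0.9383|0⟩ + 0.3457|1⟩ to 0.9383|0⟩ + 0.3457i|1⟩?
S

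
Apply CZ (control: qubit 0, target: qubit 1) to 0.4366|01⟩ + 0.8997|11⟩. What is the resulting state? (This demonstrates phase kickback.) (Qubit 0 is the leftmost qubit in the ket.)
0.4366|01⟩ - 0.8997|11⟩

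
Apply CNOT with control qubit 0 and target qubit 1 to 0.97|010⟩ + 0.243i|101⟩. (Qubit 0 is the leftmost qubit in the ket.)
0.97|010⟩ + 0.243i|111⟩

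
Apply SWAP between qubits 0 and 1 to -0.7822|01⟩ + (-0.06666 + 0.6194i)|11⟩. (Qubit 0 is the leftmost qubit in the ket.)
-0.7822|10⟩ + (-0.06666 + 0.6194i)|11⟩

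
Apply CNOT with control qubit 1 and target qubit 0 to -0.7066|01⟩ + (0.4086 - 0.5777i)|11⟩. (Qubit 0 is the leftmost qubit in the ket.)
(0.4086 - 0.5777i)|01⟩ - 0.7066|11⟩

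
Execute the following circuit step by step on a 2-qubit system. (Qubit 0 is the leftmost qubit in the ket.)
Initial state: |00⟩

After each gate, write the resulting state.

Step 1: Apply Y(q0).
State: i|10⟩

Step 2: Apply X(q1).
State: i|11⟩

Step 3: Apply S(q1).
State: -|11⟩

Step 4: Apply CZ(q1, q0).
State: |11⟩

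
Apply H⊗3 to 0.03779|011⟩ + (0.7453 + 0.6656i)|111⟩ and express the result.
(0.2769 + 0.2353i)|000⟩ + (-0.2769 - 0.2353i)|001⟩ + (-0.2769 - 0.2353i)|010⟩ + (0.2769 + 0.2353i)|011⟩ + (-0.2501 - 0.2353i)|100⟩ + (0.2501 + 0.2353i)|101⟩ + (0.2501 + 0.2353i)|110⟩ + (-0.2501 - 0.2353i)|111⟩

H⊗3 gives amp(|y⟩) = (1/2√2) Σ_x (−1)^(x·y) amp(|x⟩), where x·y is the number of positions in which both x and y have a 1.
|000⟩: (0.03779 + (0.7453 + 0.6656i))/(2√2) = (0.2769 + 0.2353i)
|001⟩: (-0.03779 - (0.7453 + 0.6656i))/(2√2) = (-0.2769 - 0.2353i)
|010⟩: (-0.03779 - (0.7453 + 0.6656i))/(2√2) = (-0.2769 - 0.2353i)
|011⟩: (0.03779 + (0.7453 + 0.6656i))/(2√2) = (0.2769 + 0.2353i)
|100⟩: (0.03779 - (0.7453 + 0.6656i))/(2√2) = (-0.2501 - 0.2353i)
|101⟩: (-0.03779 + (0.7453 + 0.6656i))/(2√2) = (0.2501 + 0.2353i)
|110⟩: (-0.03779 + (0.7453 + 0.6656i))/(2√2) = (0.2501 + 0.2353i)
|111⟩: (0.03779 - (0.7453 + 0.6656i))/(2√2) = (-0.2501 - 0.2353i)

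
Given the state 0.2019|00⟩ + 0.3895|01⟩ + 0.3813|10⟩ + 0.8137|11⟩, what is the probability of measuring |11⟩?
0.6621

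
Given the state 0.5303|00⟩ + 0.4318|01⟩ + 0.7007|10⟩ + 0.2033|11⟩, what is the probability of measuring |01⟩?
0.1865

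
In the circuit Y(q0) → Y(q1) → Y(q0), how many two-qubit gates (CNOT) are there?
0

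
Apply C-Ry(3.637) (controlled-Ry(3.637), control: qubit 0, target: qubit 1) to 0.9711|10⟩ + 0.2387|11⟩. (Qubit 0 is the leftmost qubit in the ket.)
-0.4695|10⟩ + 0.8829|11⟩

C-Ry(3.637) leaves the control-|0⟩ kets |00⟩, |01⟩ unchanged and applies Ry(3.637) to qubit 1 on the control-|1⟩ pair (|10⟩, |11⟩).
Ry(3.637) = [[cos(θ/2), −sin(θ/2)], [sin(θ/2), cos(θ/2)]]; θ = 3.637, cos(θ/2) ≈ -0.245178, sin(θ/2) ≈ 0.969478.
With a = amp(|10⟩) = 0.9711 and b = amp(|11⟩) = 0.2387:
new amp(|10⟩) = (-0.245178)·a + (-0.969478)·b = -0.4695
new amp(|11⟩) = (0.969478)·a + (-0.245178)·b = 0.8829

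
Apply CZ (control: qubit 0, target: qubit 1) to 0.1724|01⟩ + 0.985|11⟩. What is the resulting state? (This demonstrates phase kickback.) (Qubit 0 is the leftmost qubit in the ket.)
0.1724|01⟩ - 0.985|11⟩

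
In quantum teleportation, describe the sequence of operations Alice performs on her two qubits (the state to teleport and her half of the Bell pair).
CNOT (state → Bell), then H on state qubit, then measure both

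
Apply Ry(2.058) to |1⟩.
-0.8568|0⟩ + 0.5157|1⟩

Ry(2.058) = [[cos(θ/2), −sin(θ/2)], [sin(θ/2), cos(θ/2)]]; θ = 2.058, cos(θ/2) ≈ 0.515676, sin(θ/2) ≈ 0.856784.
With a = amp(|0⟩) = 0 and b = amp(|1⟩) = 1:
new amp(|0⟩) = (0.515676)·a + (-0.856784)·b = -0.8568
new amp(|1⟩) = (0.856784)·a + (0.515676)·b = 0.5157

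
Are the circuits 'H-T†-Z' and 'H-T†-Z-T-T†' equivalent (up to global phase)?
Yes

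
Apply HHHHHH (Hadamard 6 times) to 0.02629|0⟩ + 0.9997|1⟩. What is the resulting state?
0.02629|0⟩ + 0.9997|1⟩

H² = I, so an even number of Hadamards cancels: H^6 = I and the state is unchanged.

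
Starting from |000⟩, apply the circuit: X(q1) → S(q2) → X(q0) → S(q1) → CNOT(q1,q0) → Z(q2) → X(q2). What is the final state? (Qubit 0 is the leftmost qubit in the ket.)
i|011⟩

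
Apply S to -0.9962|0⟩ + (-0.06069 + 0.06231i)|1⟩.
-0.9962|0⟩ + (-0.06231 - 0.06069i)|1⟩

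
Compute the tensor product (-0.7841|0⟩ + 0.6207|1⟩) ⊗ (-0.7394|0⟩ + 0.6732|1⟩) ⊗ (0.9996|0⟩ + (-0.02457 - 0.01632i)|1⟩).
0.5795|000⟩ + (-0.01424 - 0.009462i)|001⟩ - 0.5276|010⟩ + (0.01297 + 0.008615i)|011⟩ - 0.4588|100⟩ + (0.01128 + 0.00749i)|101⟩ + 0.4177|110⟩ + (-0.01027 - 0.006819i)|111⟩

amp(|b₁b₂…⟩) = product of the factor amplitudes for bits b₁, b₂, …; only kets whose every factor amplitude is nonzero survive.
|000⟩: (-0.7841)(-0.7394)(0.9996) = 0.5795
|001⟩: (-0.7841)(-0.7394)(-0.02457 - 0.01632i) = (-0.01424 - 0.009462i)
|010⟩: (-0.7841)(0.6732)(0.9996) = -0.5276
|011⟩: (-0.7841)(0.6732)(-0.02457 - 0.01632i) = (0.01297 + 0.008615i)
|100⟩: (0.6207)(-0.7394)(0.9996) = -0.4588
|101⟩: (0.6207)(-0.7394)(-0.02457 - 0.01632i) = (0.01128 + 0.00749i)
|110⟩: (0.6207)(0.6732)(0.9996) = 0.4177
|111⟩: (0.6207)(0.6732)(-0.02457 - 0.01632i) = (-0.01027 - 0.006819i)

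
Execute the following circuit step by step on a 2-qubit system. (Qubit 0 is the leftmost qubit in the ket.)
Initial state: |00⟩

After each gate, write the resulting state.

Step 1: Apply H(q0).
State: 1/√2|00⟩ + 1/√2|10⟩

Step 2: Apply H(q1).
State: 1/2|00⟩ + 1/2|01⟩ + 1/2|10⟩ + 1/2|11⟩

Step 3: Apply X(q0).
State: 1/2|00⟩ + 1/2|01⟩ + 1/2|10⟩ + 1/2|11⟩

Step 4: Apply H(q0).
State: 1/√2|00⟩ + 1/√2|01⟩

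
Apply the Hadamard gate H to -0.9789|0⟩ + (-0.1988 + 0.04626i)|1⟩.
(-0.8328 + 0.03271i)|0⟩ + (-0.5516 - 0.03271i)|1⟩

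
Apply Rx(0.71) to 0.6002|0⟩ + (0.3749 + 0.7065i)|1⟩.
(0.8083 - 0.1303i)|0⟩ + (0.3515 + 0.4538i)|1⟩

Rx(0.71) = [[cos(θ/2), −i·sin(θ/2)], [−i·sin(θ/2), cos(θ/2)]]; θ = 0.71, cos(θ/2) ≈ 0.937646, sin(θ/2) ≈ 0.34759.
With a = amp(|0⟩) = 0.6002 and b = amp(|1⟩) = (0.3749 + 0.7065i):
new amp(|0⟩) = (0.937646)·a + (-0.34759i)·b = (0.8083 - 0.1303i)
new amp(|1⟩) = (-0.34759i)·a + (0.937646)·b = (0.3515 + 0.4538i)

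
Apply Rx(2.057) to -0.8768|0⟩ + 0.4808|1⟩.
(-0.4525 - 0.4118i)|0⟩ + (0.2481 + 0.751i)|1⟩

Rx(2.057) = [[cos(θ/2), −i·sin(θ/2)], [−i·sin(θ/2), cos(θ/2)]]; θ = 2.057, cos(θ/2) ≈ 0.516104, sin(θ/2) ≈ 0.856526.
With a = amp(|0⟩) = -0.8768 and b = amp(|1⟩) = 0.4808:
new amp(|0⟩) = (0.516104)·a + (-0.856526i)·b = (-0.4525 - 0.4118i)
new amp(|1⟩) = (-0.856526i)·a + (0.516104)·b = (0.2481 + 0.751i)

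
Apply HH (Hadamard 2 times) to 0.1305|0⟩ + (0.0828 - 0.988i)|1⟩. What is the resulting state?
0.1305|0⟩ + (0.0828 - 0.988i)|1⟩

H² = I, so an even number of Hadamards cancels: H^2 = I and the state is unchanged.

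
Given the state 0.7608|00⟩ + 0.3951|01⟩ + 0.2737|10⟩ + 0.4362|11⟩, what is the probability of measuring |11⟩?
0.1903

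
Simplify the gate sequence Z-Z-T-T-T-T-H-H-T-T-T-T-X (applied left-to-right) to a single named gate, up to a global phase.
X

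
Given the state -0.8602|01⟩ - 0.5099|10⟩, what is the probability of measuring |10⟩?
0.26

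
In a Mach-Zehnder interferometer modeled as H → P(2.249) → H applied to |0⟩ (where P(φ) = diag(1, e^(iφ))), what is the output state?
(0.1863 + 0.3894i)|0⟩ + (0.8137 - 0.3894i)|1⟩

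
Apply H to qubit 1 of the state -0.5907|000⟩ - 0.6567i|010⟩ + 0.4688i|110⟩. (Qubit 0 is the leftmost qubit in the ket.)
(-0.4177 - 0.4644i)|000⟩ + (-0.4177 + 0.4644i)|010⟩ + 0.3315i|100⟩ - 0.3315i|110⟩

H on qubit 1 mixes each pair of kets that differ only in qubit 1: amplitudes (a, b) of (|…0…⟩, |…1…⟩) become ((a + b)/√2, (a − b)/√2). Kets absent from the input have amplitude 0.
(|000⟩, |010⟩): (a, b) = (-0.5907, -0.6567i) → ((-0.4177 - 0.4644i), (-0.4177 + 0.4644i))
(|100⟩, |110⟩): (a, b) = (0, 0.4688i) → (0.3315i, -0.3315i)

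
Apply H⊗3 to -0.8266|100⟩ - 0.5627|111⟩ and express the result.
-0.4912|000⟩ - 0.0933|001⟩ - 0.0933|010⟩ - 0.4912|011⟩ + 0.4912|100⟩ + 0.0933|101⟩ + 0.0933|110⟩ + 0.4912|111⟩

H⊗3 gives amp(|y⟩) = (1/2√2) Σ_x (−1)^(x·y) amp(|x⟩), where x·y is the number of positions in which both x and y have a 1.
|000⟩: (-0.8266 - 0.5627)/(2√2) = -0.4912
|001⟩: (-0.8266 + 0.5627)/(2√2) = -0.0933
|010⟩: (-0.8266 + 0.5627)/(2√2) = -0.0933
|011⟩: (-0.8266 - 0.5627)/(2√2) = -0.4912
|100⟩: (0.8266 + 0.5627)/(2√2) = 0.4912
|101⟩: (0.8266 - 0.5627)/(2√2) = 0.0933
|110⟩: (0.8266 - 0.5627)/(2√2) = 0.0933
|111⟩: (0.8266 + 0.5627)/(2√2) = 0.4912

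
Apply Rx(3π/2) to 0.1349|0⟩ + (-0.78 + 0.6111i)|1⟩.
(0.3367 + 0.5515i)|0⟩ + (0.5515 - 0.5275i)|1⟩

Rx(3π/2) = [[cos(θ/2), −i·sin(θ/2)], [−i·sin(θ/2), cos(θ/2)]]; θ = 3π/2, cos(θ/2) ≈ -0.707107, sin(θ/2) ≈ 0.707107.
With a = amp(|0⟩) = 0.1349 and b = amp(|1⟩) = (-0.78 + 0.6111i):
new amp(|0⟩) = (-0.707107)·a + (-0.707107i)·b = (0.3367 + 0.5515i)
new amp(|1⟩) = (-0.707107i)·a + (-0.707107)·b = (0.5515 - 0.5275i)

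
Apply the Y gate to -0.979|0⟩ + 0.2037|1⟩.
-0.2037i|0⟩ - 0.979i|1⟩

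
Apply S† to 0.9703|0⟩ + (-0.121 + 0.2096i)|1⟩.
0.9703|0⟩ + (0.2096 + 0.121i)|1⟩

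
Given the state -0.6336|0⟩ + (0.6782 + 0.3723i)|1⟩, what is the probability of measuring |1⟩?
0.5986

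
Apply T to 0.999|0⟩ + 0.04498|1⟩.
0.999|0⟩ + (0.03181 + 0.03181i)|1⟩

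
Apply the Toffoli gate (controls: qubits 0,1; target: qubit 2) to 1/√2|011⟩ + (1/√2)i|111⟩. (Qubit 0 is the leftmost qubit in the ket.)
1/√2|011⟩ + (1/√2)i|110⟩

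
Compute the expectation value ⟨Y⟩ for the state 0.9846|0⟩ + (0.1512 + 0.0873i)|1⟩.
0.1719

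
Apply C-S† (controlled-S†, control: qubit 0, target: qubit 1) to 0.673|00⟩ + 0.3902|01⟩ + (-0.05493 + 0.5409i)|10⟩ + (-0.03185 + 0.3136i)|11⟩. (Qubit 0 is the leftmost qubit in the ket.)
0.673|00⟩ + 0.3902|01⟩ + (-0.05493 + 0.5409i)|10⟩ + (0.3136 + 0.03185i)|11⟩

C-S† leaves the control-|0⟩ kets |00⟩, |01⟩ unchanged and applies S† to qubit 1 on the control-|1⟩ pair (|10⟩, |11⟩).
S† = [[1, 0], [0, -i]].
With a = amp(|10⟩) = (-0.05493 + 0.5409i) and b = amp(|11⟩) = (-0.03185 + 0.3136i):
new amp(|10⟩) = (1)·a = (-0.05493 + 0.5409i)
new amp(|11⟩) = (-i)·b = (0.3136 + 0.03185i)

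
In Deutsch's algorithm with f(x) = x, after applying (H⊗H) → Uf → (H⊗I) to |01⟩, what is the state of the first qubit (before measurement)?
|1⟩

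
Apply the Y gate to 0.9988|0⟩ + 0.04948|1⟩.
-0.04948i|0⟩ + 0.9988i|1⟩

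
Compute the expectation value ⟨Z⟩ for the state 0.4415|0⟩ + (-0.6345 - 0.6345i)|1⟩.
-0.6103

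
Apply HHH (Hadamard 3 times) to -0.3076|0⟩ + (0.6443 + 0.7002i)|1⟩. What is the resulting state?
(0.2381 + 0.4951i)|0⟩ + (-0.6731 - 0.4951i)|1⟩

H² = I, so H^3 = H: a single Hadamard. With (a, b) = (-0.3076, (0.6443 + 0.7002i)), H gives ((a + b)/√2, (a − b)/√2) = ((0.2381 + 0.4951i), (-0.6731 - 0.4951i)).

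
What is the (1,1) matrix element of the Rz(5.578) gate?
(-0.9385 + 0.3453i)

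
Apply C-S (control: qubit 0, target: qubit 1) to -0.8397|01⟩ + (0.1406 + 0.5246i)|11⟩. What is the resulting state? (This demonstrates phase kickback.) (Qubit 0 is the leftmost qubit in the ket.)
-0.8397|01⟩ + (-0.5246 + 0.1406i)|11⟩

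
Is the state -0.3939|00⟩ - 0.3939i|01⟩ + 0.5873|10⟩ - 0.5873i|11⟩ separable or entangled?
Entangled

Writing the state as a|00⟩ + b|01⟩ + c|10⟩ + d|11⟩, it is a product state iff ad − bc = 0.
Here (a, b, c, d) = (-0.3939, -0.3939i, 0.5873, -0.5873i): ad − bc = (-0.3939)(-0.5873i) − (-0.3939i)(0.5873) = 0.4627i ≠ 0, so the state is entangled.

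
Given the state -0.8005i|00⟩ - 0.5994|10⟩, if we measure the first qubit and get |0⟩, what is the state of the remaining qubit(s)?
-i|0⟩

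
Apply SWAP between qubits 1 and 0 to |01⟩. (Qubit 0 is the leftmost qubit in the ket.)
|10⟩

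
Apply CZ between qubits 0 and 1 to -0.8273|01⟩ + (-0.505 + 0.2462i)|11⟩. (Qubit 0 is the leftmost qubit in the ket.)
-0.8273|01⟩ + (0.505 - 0.2462i)|11⟩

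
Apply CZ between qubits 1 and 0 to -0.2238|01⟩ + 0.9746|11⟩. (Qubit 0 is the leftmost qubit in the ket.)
-0.2238|01⟩ - 0.9746|11⟩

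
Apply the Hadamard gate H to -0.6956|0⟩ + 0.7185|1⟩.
0.01619|0⟩ - 0.9999|1⟩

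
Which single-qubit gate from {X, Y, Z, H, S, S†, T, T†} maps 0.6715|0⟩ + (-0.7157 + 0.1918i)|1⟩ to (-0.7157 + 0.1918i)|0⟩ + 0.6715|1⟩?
X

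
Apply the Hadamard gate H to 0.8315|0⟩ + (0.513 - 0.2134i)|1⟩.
(0.9507 - 0.1509i)|0⟩ + (0.2252 + 0.1509i)|1⟩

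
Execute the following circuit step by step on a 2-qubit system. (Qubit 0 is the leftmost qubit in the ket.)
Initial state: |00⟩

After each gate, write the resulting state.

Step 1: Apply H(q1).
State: 1/√2|00⟩ + 1/√2|01⟩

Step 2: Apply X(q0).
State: 1/√2|10⟩ + 1/√2|11⟩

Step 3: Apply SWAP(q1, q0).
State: 1/√2|01⟩ + 1/√2|11⟩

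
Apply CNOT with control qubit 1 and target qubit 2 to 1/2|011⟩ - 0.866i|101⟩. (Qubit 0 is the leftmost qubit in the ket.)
1/2|010⟩ - 0.866i|101⟩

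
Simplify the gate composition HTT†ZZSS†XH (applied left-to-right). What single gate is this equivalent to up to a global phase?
Z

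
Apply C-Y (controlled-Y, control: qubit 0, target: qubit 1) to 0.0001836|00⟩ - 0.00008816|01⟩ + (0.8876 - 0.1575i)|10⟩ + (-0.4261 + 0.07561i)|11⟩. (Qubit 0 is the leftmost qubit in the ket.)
0.0001836|00⟩ - 0.00008816|01⟩ + (0.07561 + 0.4261i)|10⟩ + (0.1575 + 0.8876i)|11⟩

C-Y leaves the control-|0⟩ kets |00⟩, |01⟩ unchanged and applies Y to qubit 1 on the control-|1⟩ pair (|10⟩, |11⟩).
Y = [[0, -i], [i, 0]].
With a = amp(|10⟩) = (0.8876 - 0.1575i) and b = amp(|11⟩) = (-0.4261 + 0.07561i):
new amp(|10⟩) = (-i)·b = (0.07561 + 0.4261i)
new amp(|11⟩) = (i)·a = (0.1575 + 0.8876i)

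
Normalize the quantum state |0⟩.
|0⟩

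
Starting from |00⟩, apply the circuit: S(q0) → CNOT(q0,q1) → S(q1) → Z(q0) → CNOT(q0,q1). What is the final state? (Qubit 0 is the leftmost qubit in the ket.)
|00⟩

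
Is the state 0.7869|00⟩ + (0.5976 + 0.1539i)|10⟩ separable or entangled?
Separable

Writing the state as a|00⟩ + b|01⟩ + c|10⟩ + d|11⟩, it is a product state iff ad − bc = 0.
Here (a, b, c, d) = (0.7869, 0, (0.5976 + 0.1539i), 0): ad − bc = (0.7869)(0) − (0)(0.5976 + 0.1539i) = 0, so the state is separable.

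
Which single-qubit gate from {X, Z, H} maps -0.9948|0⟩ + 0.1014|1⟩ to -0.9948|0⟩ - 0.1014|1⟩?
Z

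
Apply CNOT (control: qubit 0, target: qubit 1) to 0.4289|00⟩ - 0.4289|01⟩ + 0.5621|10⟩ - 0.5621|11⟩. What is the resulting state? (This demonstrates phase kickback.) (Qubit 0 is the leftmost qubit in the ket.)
0.4289|00⟩ - 0.4289|01⟩ - 0.5621|10⟩ + 0.5621|11⟩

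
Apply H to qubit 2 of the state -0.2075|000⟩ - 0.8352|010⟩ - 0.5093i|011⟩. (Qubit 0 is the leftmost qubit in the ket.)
-0.1467|000⟩ - 0.1467|001⟩ + (-0.5906 - 0.3601i)|010⟩ + (-0.5906 + 0.3601i)|011⟩

H on qubit 2 mixes each pair of kets that differ only in qubit 2: amplitudes (a, b) of (|…0…⟩, |…1…⟩) become ((a + b)/√2, (a − b)/√2). Kets absent from the input have amplitude 0.
(|000⟩, |001⟩): (a, b) = (-0.2075, 0) → (-0.1467, -0.1467)
(|010⟩, |011⟩): (a, b) = (-0.8352, -0.5093i) → ((-0.5906 - 0.3601i), (-0.5906 + 0.3601i))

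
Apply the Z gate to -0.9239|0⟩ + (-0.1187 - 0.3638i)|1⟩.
-0.9239|0⟩ + (0.1187 + 0.3638i)|1⟩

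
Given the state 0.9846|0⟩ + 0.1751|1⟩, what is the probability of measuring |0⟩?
0.9694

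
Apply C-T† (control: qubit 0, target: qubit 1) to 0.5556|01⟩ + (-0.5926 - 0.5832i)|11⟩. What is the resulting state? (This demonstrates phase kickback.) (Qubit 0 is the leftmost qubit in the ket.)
0.5556|01⟩ + (-0.8314 + 0.006647i)|11⟩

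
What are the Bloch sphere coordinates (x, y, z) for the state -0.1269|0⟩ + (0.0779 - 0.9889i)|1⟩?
(-0.01977, 0.251, -0.9679)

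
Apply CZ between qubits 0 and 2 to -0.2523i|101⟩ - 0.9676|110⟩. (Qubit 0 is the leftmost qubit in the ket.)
0.2523i|101⟩ - 0.9676|110⟩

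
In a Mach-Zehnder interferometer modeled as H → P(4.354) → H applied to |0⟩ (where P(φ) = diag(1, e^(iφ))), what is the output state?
(0.3246 - 0.4682i)|0⟩ + (0.6754 + 0.4682i)|1⟩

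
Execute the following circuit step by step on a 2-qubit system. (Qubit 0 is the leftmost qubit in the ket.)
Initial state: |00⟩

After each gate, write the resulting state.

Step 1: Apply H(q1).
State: 1/√2|00⟩ + 1/√2|01⟩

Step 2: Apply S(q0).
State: 1/√2|00⟩ + 1/√2|01⟩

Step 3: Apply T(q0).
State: 1/√2|00⟩ + 1/√2|01⟩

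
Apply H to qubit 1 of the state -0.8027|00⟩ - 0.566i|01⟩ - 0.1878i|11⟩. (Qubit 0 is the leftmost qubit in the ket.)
(-0.5676 - 0.4002i)|00⟩ + (-0.5676 + 0.4002i)|01⟩ - 0.1328i|10⟩ + 0.1328i|11⟩

H on qubit 1 mixes each pair of kets that differ only in qubit 1: amplitudes (a, b) of (|…0…⟩, |…1…⟩) become ((a + b)/√2, (a − b)/√2). Kets absent from the input have amplitude 0.
(|00⟩, |01⟩): (a, b) = (-0.8027, -0.566i) → ((-0.5676 - 0.4002i), (-0.5676 + 0.4002i))
(|10⟩, |11⟩): (a, b) = (0, -0.1878i) → (-0.1328i, 0.1328i)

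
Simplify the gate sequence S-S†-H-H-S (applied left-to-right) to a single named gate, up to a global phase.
S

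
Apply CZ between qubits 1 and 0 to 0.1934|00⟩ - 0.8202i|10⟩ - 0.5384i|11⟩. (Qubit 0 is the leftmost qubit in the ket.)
0.1934|00⟩ - 0.8202i|10⟩ + 0.5384i|11⟩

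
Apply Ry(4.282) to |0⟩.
-0.5398|0⟩ + 0.8418|1⟩

Ry(4.282) = [[cos(θ/2), −sin(θ/2)], [sin(θ/2), cos(θ/2)]]; θ = 4.282, cos(θ/2) ≈ -0.539804, sin(θ/2) ≈ 0.841791.
With a = amp(|0⟩) = 1 and b = amp(|1⟩) = 0:
new amp(|0⟩) = (-0.539804)·a + (-0.841791)·b = -0.5398
new amp(|1⟩) = (0.841791)·a + (-0.539804)·b = 0.8418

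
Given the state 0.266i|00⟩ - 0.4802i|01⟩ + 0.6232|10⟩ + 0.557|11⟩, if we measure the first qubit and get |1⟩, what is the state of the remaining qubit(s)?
0.7456|0⟩ + 0.6664|1⟩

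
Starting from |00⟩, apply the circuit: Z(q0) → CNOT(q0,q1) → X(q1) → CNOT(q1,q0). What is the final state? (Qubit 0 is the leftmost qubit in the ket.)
|11⟩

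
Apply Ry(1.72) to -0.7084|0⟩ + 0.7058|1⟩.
-0.9971|0⟩ - 0.07637|1⟩

Ry(1.72) = [[cos(θ/2), −sin(θ/2)], [sin(θ/2), cos(θ/2)]]; θ = 1.72, cos(θ/2) ≈ 0.652437, sin(θ/2) ≈ 0.757843.
With a = amp(|0⟩) = -0.7084 and b = amp(|1⟩) = 0.7058:
new amp(|0⟩) = (0.652437)·a + (-0.757843)·b = -0.9971
new amp(|1⟩) = (0.757843)·a + (0.652437)·b = -0.07637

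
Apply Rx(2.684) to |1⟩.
-0.9739i|0⟩ + 0.2268|1⟩

Rx(2.684) = [[cos(θ/2), −i·sin(θ/2)], [−i·sin(θ/2), cos(θ/2)]]; θ = 2.684, cos(θ/2) ≈ 0.226805, sin(θ/2) ≈ 0.97394.
With a = amp(|0⟩) = 0 and b = amp(|1⟩) = 1:
new amp(|0⟩) = (0.226805)·a + (-0.97394i)·b = -0.9739i
new amp(|1⟩) = (-0.97394i)·a + (0.226805)·b = 0.2268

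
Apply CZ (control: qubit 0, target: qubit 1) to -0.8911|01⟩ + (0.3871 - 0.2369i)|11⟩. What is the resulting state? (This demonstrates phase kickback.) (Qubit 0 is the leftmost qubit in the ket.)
-0.8911|01⟩ + (-0.3871 + 0.2369i)|11⟩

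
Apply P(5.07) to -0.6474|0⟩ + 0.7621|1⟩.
-0.6474|0⟩ + (0.2668 - 0.7139i)|1⟩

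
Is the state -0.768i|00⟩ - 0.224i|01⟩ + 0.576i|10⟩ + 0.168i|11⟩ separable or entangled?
Separable

Writing the state as a|00⟩ + b|01⟩ + c|10⟩ + d|11⟩, it is a product state iff ad − bc = 0.
Here (a, b, c, d) = (-0.768i, -0.224i, 0.576i, 0.168i): ad − bc = (-0.768i)(0.168i) − (-0.224i)(0.576i) = 0, so the state is separable.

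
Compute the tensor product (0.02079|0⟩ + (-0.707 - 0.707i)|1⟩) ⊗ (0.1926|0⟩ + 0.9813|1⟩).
0.004004|00⟩ + 0.0204|01⟩ + (-0.1362 - 0.1362i)|10⟩ + (-0.6938 - 0.6938i)|11⟩

amp(|b₁b₂…⟩) = product of the factor amplitudes for bits b₁, b₂, …; only kets whose every factor amplitude is nonzero survive.
|00⟩: (0.02079)(0.1926) = 0.004004
|01⟩: (0.02079)(0.9813) = 0.0204
|10⟩: (-0.707 - 0.707i)(0.1926) = (-0.1362 - 0.1362i)
|11⟩: (-0.707 - 0.707i)(0.9813) = (-0.6938 - 0.6938i)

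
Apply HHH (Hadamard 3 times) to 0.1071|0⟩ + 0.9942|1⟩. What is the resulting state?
0.7787|0⟩ - 0.6273|1⟩

H² = I, so H^3 = H: a single Hadamard. With (a, b) = (0.1071, 0.9942), H gives ((a + b)/√2, (a − b)/√2) = (0.7787, -0.6273).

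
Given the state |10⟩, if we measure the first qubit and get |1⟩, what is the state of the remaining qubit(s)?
|0⟩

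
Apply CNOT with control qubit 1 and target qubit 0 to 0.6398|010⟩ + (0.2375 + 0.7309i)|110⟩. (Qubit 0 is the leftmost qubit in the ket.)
(0.2375 + 0.7309i)|010⟩ + 0.6398|110⟩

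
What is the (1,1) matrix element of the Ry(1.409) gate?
0.7619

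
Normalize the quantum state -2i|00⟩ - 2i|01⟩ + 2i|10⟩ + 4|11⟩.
-(1/√7)i|00⟩ - (1/√7)i|01⟩ + (1/√7)i|10⟩ + 0.7559|11⟩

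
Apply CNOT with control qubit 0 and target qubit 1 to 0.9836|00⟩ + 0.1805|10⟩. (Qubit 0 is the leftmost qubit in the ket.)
0.9836|00⟩ + 0.1805|11⟩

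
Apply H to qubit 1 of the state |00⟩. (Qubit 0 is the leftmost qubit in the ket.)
1/√2|00⟩ + 1/√2|01⟩

H on qubit 1 mixes each pair of kets that differ only in qubit 1: amplitudes (a, b) of (|…0…⟩, |…1…⟩) become ((a + b)/√2, (a − b)/√2). Kets absent from the input have amplitude 0.
(|00⟩, |01⟩): (a, b) = (1, 0) → (1/√2, 1/√2)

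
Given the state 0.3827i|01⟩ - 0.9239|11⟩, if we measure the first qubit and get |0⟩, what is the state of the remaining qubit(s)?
i|1⟩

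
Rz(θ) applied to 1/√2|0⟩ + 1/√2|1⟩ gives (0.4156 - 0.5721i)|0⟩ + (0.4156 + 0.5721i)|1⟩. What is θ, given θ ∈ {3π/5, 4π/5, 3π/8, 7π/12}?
3π/5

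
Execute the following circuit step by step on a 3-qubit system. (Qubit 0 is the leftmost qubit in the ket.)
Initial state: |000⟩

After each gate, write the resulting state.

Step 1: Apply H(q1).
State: 1/√2|000⟩ + 1/√2|010⟩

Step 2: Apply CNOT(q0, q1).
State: 1/√2|000⟩ + 1/√2|010⟩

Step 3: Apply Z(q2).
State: 1/√2|000⟩ + 1/√2|010⟩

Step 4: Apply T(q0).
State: 1/√2|000⟩ + 1/√2|010⟩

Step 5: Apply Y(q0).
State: (1/√2)i|100⟩ + (1/√2)i|110⟩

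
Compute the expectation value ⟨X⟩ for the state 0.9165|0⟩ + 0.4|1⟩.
0.7332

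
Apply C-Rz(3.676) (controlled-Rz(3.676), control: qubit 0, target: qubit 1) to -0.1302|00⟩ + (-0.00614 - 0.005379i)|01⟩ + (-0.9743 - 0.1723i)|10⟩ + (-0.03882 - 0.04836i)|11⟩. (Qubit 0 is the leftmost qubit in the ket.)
-0.1302|00⟩ + (-0.00614 - 0.005379i)|01⟩ + (0.09106 + 0.9852i)|10⟩ + (0.05689 - 0.02467i)|11⟩

C-Rz(3.676) leaves the control-|0⟩ kets |00⟩, |01⟩ unchanged and applies Rz(3.676) to qubit 1 on the control-|1⟩ pair (|10⟩, |11⟩).
Rz(3.676) = [[e^(−iθ/2), 0], [0, e^(iθ/2)]] with e^(±iθ/2) = cos(θ/2) ± i·sin(θ/2); θ = 3.676, cos(θ/2) ≈ -0.264035, sin(θ/2) ≈ 0.964513.
With a = amp(|10⟩) = (-0.9743 - 0.1723i) and b = amp(|11⟩) = (-0.03882 - 0.04836i):
new amp(|10⟩) = (-0.264035 - 0.964513i)·a = (0.09106 + 0.9852i)
new amp(|11⟩) = (-0.264035 + 0.964513i)·b = (0.05689 - 0.02467i)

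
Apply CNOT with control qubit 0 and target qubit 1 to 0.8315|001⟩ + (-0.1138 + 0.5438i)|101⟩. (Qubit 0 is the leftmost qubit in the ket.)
0.8315|001⟩ + (-0.1138 + 0.5438i)|111⟩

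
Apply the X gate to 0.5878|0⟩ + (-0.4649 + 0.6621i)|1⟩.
(-0.4649 + 0.6621i)|0⟩ + 0.5878|1⟩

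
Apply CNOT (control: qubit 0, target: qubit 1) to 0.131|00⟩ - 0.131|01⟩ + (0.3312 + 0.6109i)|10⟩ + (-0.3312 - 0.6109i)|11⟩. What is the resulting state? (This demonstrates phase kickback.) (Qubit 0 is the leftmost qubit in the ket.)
0.131|00⟩ - 0.131|01⟩ + (-0.3312 - 0.6109i)|10⟩ + (0.3312 + 0.6109i)|11⟩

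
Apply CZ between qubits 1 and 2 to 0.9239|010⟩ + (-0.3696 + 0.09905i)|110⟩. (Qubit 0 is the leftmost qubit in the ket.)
0.9239|010⟩ + (-0.3696 + 0.09905i)|110⟩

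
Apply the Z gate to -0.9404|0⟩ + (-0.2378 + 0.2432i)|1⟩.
-0.9404|0⟩ + (0.2378 - 0.2432i)|1⟩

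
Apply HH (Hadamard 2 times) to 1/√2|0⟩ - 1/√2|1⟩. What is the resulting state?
1/√2|0⟩ - 1/√2|1⟩

H² = I, so an even number of Hadamards cancels: H^2 = I and the state is unchanged.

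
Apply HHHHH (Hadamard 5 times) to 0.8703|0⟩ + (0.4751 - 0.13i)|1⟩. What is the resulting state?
(0.9513 - 0.09192i)|0⟩ + (0.2794 + 0.09192i)|1⟩

H² = I, so H^5 = H: a single Hadamard. With (a, b) = (0.8703, (0.4751 - 0.13i)), H gives ((a + b)/√2, (a − b)/√2) = ((0.9513 - 0.09192i), (0.2794 + 0.09192i)).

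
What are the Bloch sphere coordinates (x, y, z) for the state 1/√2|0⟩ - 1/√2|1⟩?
(-1, 0, 0)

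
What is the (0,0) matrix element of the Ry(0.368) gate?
0.9831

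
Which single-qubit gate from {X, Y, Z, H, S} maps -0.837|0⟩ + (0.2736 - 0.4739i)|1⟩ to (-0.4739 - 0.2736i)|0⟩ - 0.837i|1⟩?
Y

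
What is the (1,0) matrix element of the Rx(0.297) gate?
-0.148i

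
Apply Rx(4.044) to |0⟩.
-0.436|0⟩ - 0.8999i|1⟩

Rx(4.044) = [[cos(θ/2), −i·sin(θ/2)], [−i·sin(θ/2), cos(θ/2)]]; θ = 4.044, cos(θ/2) ≈ -0.436049, sin(θ/2) ≈ 0.899923.
With a = amp(|0⟩) = 1 and b = amp(|1⟩) = 0:
new amp(|0⟩) = (-0.436049)·a + (-0.899923i)·b = -0.436
new amp(|1⟩) = (-0.899923i)·a + (-0.436049)·b = -0.8999i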